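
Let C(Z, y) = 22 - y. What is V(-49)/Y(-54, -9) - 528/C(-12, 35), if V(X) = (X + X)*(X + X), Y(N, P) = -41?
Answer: -103204/533 ≈ -193.63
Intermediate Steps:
V(X) = 4*X² (V(X) = (2*X)*(2*X) = 4*X²)
V(-49)/Y(-54, -9) - 528/C(-12, 35) = (4*(-49)²)/(-41) - 528/(22 - 1*35) = (4*2401)*(-1/41) - 528/(22 - 35) = 9604*(-1/41) - 528/(-13) = -9604/41 - 528*(-1/13) = -9604/41 + 528/13 = -103204/533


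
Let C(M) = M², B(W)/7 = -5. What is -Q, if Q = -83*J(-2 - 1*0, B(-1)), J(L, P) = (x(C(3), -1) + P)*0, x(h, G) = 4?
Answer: 0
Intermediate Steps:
B(W) = -35 (B(W) = 7*(-5) = -35)
J(L, P) = 0 (J(L, P) = (4 + P)*0 = 0)
Q = 0 (Q = -83*0 = 0)
-Q = -1*0 = 0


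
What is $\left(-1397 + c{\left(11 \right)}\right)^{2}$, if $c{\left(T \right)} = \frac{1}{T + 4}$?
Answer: $\frac{439070116}{225} \approx 1.9514 \cdot 10^{6}$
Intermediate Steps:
$c{\left(T \right)} = \frac{1}{4 + T}$
$\left(-1397 + c{\left(11 \right)}\right)^{2} = \left(-1397 + \frac{1}{4 + 11}\right)^{2} = \left(-1397 + \frac{1}{15}\right)^{2} = \left(- \frac{20954}{15}\right)^{2} = \frac{439070116}{225}$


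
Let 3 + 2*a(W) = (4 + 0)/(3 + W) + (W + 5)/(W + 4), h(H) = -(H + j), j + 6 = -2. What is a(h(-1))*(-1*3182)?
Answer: 98642/39 ≈ 2529.3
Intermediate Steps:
j = -8 (j = -6 - 2 = -8)
h(H) = 8 - H (h(H) = -(H - 8) = -(-8 + H) = 8 - H)
a(W) = -3/2 + 2/(3 + W) + (5 + W)/(2*(4 + W)) (a(W) = -3/2 + ((4 + 0)/(3 + W) + (W + 5)/(W + 4))/2 = -3/2 + (4/(3 + W) + (5 + W)/(4 + W))/2 = -3/2 + (2/(3 + W) + (5 + W)/(2*(4 + W))) = -3/2 + 2/(3 + W) + (5 + W)/(2*(4 + W)))
a(h(-1))*(-1*3182) = ((-5 - 9*(8 - 1*(-1)) - 2*(8 - 1*(-1))²)/(2*(12 + (8 - 1*(-1))² + 7*(8 - 1*(-1)))))*(-1*3182) = ((-5 - 9*(8 + 1) - 2*(8 + 1)²)/(2*(12 + (8 + 1)² + 7*(8 + 1))))*(-3182) = ((-5 - 9*9 - 2*9²)/(2*(12 + 9² + 7*9)))*(-3182) = ((-5 - 81 - 2*81)/(2*(12 + 81 + 63)))*(-3182) = ((½)*(-5 - 81 - 162)/156)*(-3182) = ((½)*(1/156)*(-248))*(-3182) = -31/39*(-3182) = 98642/39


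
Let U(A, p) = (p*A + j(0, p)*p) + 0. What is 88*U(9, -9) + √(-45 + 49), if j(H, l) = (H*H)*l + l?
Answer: 2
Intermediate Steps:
j(H, l) = l + l*H² (j(H, l) = H²*l + l = l*H² + l = l + l*H²)
U(A, p) = p² + A*p (U(A, p) = (p*A + (p*(1 + 0²))*p) + 0 = (A*p + (p*(1 + 0))*p) + 0 = (A*p + (p*1)*p) + 0 = (A*p + p*p) + 0 = (A*p + p²) + 0 = (p² + A*p) + 0 = p² + A*p)
88*U(9, -9) + √(-45 + 49) = 88*(-9*(9 - 9)) + √(-45 + 49) = 88*(-9*0) + √4 = 88*0 + 2 = 0 + 2 = 2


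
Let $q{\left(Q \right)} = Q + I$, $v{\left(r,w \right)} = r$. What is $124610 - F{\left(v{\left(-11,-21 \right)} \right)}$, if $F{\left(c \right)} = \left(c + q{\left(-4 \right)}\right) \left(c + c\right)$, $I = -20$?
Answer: $123840$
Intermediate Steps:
$q{\left(Q \right)} = -20 + Q$ ($q{\left(Q \right)} = Q - 20 = -20 + Q$)
$F{\left(c \right)} = 2 c \left(-24 + c\right)$ ($F{\left(c \right)} = \left(c - 24\right) \left(c + c\right) = \left(c - 24\right) 2 c = \left(-24 + c\right) 2 c = 2 c \left(-24 + c\right)$)
$124610 - F{\left(v{\left(-11,-21 \right)} \right)} = 124610 - 2 \left(-11\right) \left(-24 - 11\right) = 124610 - 2 \left(-11\right) \left(-35\right) = 124610 - 770 = 123840$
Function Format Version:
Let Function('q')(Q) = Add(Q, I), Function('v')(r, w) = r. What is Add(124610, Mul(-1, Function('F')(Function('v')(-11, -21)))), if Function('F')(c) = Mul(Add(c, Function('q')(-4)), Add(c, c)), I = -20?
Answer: 123840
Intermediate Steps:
Function('q')(Q) = Add(-20, Q) (Function('q')(Q) = Add(Q, -20) = Add(-20, Q))
Function('F')(c) = Mul(2, c, Add(-24, c)) (Function('F')(c) = Mul(Add(c, Add(-20, -4)), Add(c, c)) = Mul(Add(c, -24), Mul(2, c)) = Mul(Add(-24, c), Mul(2, c)) = Mul(2, c, Add(-24, c)))
Add(124610, Mul(-1, Function('F')(Function('v')(-11, -21)))) = Add(124610, Mul(-1, Mul(2, -11, Add(-24, -11)))) = Add(124610, Mul(-1, Mul(2, -11, -35))) = Add(124610, Mul(-1, 770)) = Add(124610, -770) = 123840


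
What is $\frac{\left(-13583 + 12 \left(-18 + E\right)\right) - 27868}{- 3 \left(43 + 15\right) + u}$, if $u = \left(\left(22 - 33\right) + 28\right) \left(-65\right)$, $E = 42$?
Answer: $\frac{41163}{1279} \approx 32.184$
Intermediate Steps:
$u = -1105$ ($u = \left(-11 + 28\right) \left(-65\right) = 17 \left(-65\right) = -1105$)
$\frac{\left(-13583 + 12 \left(-18 + E\right)\right) - 27868}{- 3 \left(43 + 15\right) + u} = \frac{\left(-13583 + 12 \left(-18 + 42\right)\right) - 27868}{- 3 \left(43 + 15\right) - 1105} = \frac{\left(-13583 + 12 \cdot 24\right) - 27868}{\left(-3\right) 58 - 1105} = \frac{\left(-13583 + 288\right) - 27868}{-174 - 1105} = \frac{-13295 - 27868}{-1279} = \left(-41163\right) \left(- \frac{1}{1279}\right) = \frac{41163}{1279}$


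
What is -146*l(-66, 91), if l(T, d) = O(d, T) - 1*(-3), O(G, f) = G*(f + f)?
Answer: 1753314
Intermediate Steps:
O(G, f) = 2*G*f (O(G, f) = G*(2*f) = 2*G*f)
l(T, d) = 3 + 2*T*d (l(T, d) = 2*d*T - 1*(-3) = 2*T*d + 3 = 3 + 2*T*d)
-146*l(-66, 91) = -146*(3 + 2*(-66)*91) = -146*(3 - 12012) = -146*(-12009) = 1753314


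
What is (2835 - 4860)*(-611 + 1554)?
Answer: -1909575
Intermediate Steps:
(2835 - 4860)*(-611 + 1554) = -2025*943 = -1909575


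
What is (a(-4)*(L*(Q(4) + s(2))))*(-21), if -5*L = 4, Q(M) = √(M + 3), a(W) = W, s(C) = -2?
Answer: 672/5 - 336*√7/5 ≈ -43.394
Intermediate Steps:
Q(M) = √(3 + M)
L = -⅘ (L = -⅕*4 = -⅘ ≈ -0.80000)
(a(-4)*(L*(Q(4) + s(2))))*(-21) = -(-16)*(√(3 + 4) - 2)/5*(-21) = -(-16)*(√7 - 2)/5*(-21) = -(-16)*(-2 + √7)/5*(-21) = -4*(8/5 - 4*√7/5)*(-21) = (-32/5 + 16*√7/5)*(-21) = 672/5 - 336*√7/5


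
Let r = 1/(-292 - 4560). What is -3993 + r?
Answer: -19374037/4852 ≈ -3993.0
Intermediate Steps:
r = -1/4852 (r = 1/(-4852) = -1/4852 ≈ -0.00020610)
-3993 + r = -3993 - 1/4852 = -19374037/4852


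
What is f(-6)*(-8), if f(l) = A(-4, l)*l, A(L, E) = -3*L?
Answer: 576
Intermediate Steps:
f(l) = 12*l (f(l) = (-3*(-4))*l = 12*l)
f(-6)*(-8) = (12*(-6))*(-8) = -72*(-8) = 576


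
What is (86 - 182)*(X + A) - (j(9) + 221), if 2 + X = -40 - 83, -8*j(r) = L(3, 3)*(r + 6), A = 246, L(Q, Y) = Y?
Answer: -94651/8 ≈ -11831.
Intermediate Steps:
j(r) = -9/4 - 3*r/8 (j(r) = -3*(r + 6)/8 = -3*(6 + r)/8 = -(18 + 3*r)/8 = -9/4 - 3*r/8)
X = -125 (X = -2 + (-40 - 83) = -2 - 123 = -125)
(86 - 182)*(X + A) - (j(9) + 221) = (86 - 182)*(-125 + 246) - ((-9/4 - 3/8*9) + 221) = -96*121 - ((-9/4 - 27/8) + 221) = -11616 - (-45/8 + 221) = -11616 - 1*1723/8 = -11616 - 1723/8 = -94651/8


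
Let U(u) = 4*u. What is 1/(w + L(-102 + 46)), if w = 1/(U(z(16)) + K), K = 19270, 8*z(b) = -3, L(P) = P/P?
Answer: 38537/38539 ≈ 0.99995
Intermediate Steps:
L(P) = 1
z(b) = -3/8 (z(b) = (⅛)*(-3) = -3/8)
w = 2/38537 (w = 1/(4*(-3/8) + 19270) = 1/(-3/2 + 19270) = 1/(38537/2) = 2/38537 ≈ 5.1898e-5)
1/(w + L(-102 + 46)) = 1/(2/38537 + 1) = 1/(38539/38537) = 38537/38539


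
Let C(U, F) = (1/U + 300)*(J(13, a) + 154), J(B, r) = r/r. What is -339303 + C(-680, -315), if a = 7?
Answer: -39821239/136 ≈ -2.9280e+5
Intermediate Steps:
J(B, r) = 1
C(U, F) = 46500 + 155/U (C(U, F) = (1/U + 300)*(1 + 154) = (300 + 1/U)*155 = 46500 + 155/U)
-339303 + C(-680, -315) = -339303 + (46500 + 155/(-680)) = -339303 + (46500 + 155*(-1/680)) = -339303 + (46500 - 31/136) = -339303 + 6323969/136 = -39821239/136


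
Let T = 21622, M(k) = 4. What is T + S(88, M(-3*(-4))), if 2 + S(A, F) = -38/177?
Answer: 3826702/177 ≈ 21620.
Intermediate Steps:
S(A, F) = -392/177 (S(A, F) = -2 - 38/177 = -392/177)
T + S(88, M(-3*(-4))) = 21622 - 392/177 = 3826702/177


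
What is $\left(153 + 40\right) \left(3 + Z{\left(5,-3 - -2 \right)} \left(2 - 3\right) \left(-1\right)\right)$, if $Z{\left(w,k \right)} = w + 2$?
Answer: $1930$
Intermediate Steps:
$Z{\left(w,k \right)} = 2 + w$
$\left(153 + 40\right) \left(3 + Z{\left(5,-3 - -2 \right)} \left(2 - 3\right) \left(-1\right)\right) = \left(153 + 40\right) \left(3 + \left(2 + 5\right) \left(2 - 3\right) \left(-1\right)\right) = 193 \left(3 + 7 \left(\left(-1\right) \left(-1\right)\right)\right) = 193 \left(3 + 7 \cdot 1\right) = 193 \left(3 + 7\right) = 193 \cdot 10 = 1930$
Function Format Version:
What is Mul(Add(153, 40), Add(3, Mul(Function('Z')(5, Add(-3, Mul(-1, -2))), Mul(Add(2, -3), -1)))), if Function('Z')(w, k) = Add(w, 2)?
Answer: 1930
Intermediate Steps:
Function('Z')(w, k) = Add(2, w)
Mul(Add(153, 40), Add(3, Mul(Function('Z')(5, Add(-3, Mul(-1, -2))), Mul(Add(2, -3), -1)))) = Mul(Add(153, 40), Add(3, Mul(Add(2, 5), Mul(Add(2, -3), -1)))) = Mul(193, Add(3, Mul(7, Mul(-1, -1)))) = Mul(193, Add(3, Mul(7, 1))) = Mul(193, Add(3, 7)) = Mul(193, 10) = 1930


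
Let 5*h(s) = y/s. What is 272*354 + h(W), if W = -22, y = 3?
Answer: 10591677/110 ≈ 96288.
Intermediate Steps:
h(s) = 3/(5*s) (h(s) = (3/s)/5 = 3/(5*s))
272*354 + h(W) = 272*354 + (⅗)/(-22) = 96288 + (⅗)*(-1/22) = 96288 - 3/110 = 10591677/110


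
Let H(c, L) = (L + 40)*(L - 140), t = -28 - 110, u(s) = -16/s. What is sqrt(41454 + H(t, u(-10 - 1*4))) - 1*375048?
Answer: -375048 + 3*sqrt(194590)/7 ≈ -3.7486e+5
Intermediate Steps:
t = -138
H(c, L) = (-140 + L)*(40 + L) (H(c, L) = (40 + L)*(-140 + L) = (-140 + L)*(40 + L))
sqrt(41454 + H(t, u(-10 - 1*4))) - 1*375048 = sqrt(41454 + (-5600 + (-16/(-10 - 1*4))**2 - (-1600)/(-10 - 1*4))) - 1*375048 = sqrt(41454 + (-5600 + (-16/(-10 - 4))**2 - (-1600)/(-10 - 4))) - 375048 = sqrt(41454 + (-5600 + (-16/(-14))**2 - (-1600)/(-14))) - 375048 = sqrt(41454 + (-5600 + (-16*(-1/14))**2 - (-1600)*(-1)/14)) - 375048 = sqrt(41454 + (-5600 + (8/7)**2 - 100*8/7)) - 375048 = sqrt(41454 + (-5600 + 64/49 - 800/7)) - 375048 = sqrt(41454 - 279936/49) - 375048 = sqrt(1751310/49) - 375048 = 3*sqrt(194590)/7 - 375048 = -375048 + 3*sqrt(194590)/7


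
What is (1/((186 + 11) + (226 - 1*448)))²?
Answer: 1/625 ≈ 0.0016000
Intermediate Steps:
(1/((186 + 11) + (226 - 1*448)))² = (1/(197 + (226 - 448)))² = (1/(197 - 222))² = (1/(-25))² = (-1/25)² = 1/625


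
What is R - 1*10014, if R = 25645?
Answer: 15631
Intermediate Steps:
R - 1*10014 = 25645 - 1*10014 = 25645 - 10014 = 15631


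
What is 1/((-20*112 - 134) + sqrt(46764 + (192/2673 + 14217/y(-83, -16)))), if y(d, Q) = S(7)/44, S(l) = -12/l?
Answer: -2115234/5305027301 - 9*I*sqrt(3118079635)/5305027301 ≈ -0.00039872 - 9.4732e-5*I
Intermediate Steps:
y(d, Q) = -3/77 (y(d, Q) = -12/7/44 = -12*1/7*(1/44) = -12/7*1/44 = -3/77)
1/((-20*112 - 134) + sqrt(46764 + (192/2673 + 14217/y(-83, -16)))) = 1/((-20*112 - 134) + sqrt(46764 + (192/2673 + 14217/(-3/77)))) = 1/((-2240 - 134) + sqrt(46764 + (192*(1/2673) + 14217*(-77/3)))) = 1/(-2374 + sqrt(46764 + (64/891 - 364903))) = 1/(-2374 + sqrt(46764 - 325128509/891)) = 1/(-2374 + sqrt(-283461785/891)) = 1/(-2374 + I*sqrt(3118079635)/99)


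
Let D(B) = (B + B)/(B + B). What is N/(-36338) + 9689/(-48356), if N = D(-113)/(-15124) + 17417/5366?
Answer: -3573229286142805/17825377646050744 ≈ -0.20046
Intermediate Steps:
D(B) = 1 (D(B) = (2*B)/((2*B)) = (2*B)*(1/(2*B)) = 1)
N = 131704671/40577692 (N = 1/(-15124) + 17417/5366 = 1*(-1/15124) + 17417*(1/5366) = -1/15124 + 17417/5366 = 131704671/40577692 ≈ 3.2457)
N/(-36338) + 9689/(-48356) = (131704671/40577692)/(-36338) + 9689/(-48356) = (131704671/40577692)*(-1/36338) + 9689*(-1/48356) = -131704671/1474512171896 - 9689/48356 = -3573229286142805/17825377646050744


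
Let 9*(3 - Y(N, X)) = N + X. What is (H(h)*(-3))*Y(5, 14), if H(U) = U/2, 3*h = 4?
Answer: -16/9 ≈ -1.7778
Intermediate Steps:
h = 4/3 (h = (1/3)*4 = 4/3 ≈ 1.3333)
Y(N, X) = 3 - N/9 - X/9 (Y(N, X) = 3 - (N + X)/9 = 3 + (-N/9 - X/9) = 3 - N/9 - X/9)
H(U) = U/2 (H(U) = U*(1/2) = U/2)
(H(h)*(-3))*Y(5, 14) = (((1/2)*(4/3))*(-3))*(3 - 1/9*5 - 1/9*14) = ((2/3)*(-3))*(3 - 5/9 - 14/9) = -2*8/9 = -16/9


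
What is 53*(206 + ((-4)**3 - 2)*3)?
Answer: 424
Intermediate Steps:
53*(206 + ((-4)**3 - 2)*3) = 53*(206 + (-64 - 2)*3) = 53*(206 - 66*3) = 53*(206 - 198) = 53*8 = 424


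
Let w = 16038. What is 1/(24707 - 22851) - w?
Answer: -29766527/1856 ≈ -16038.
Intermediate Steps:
1/(24707 - 22851) - w = 1/(24707 - 22851) - 1*16038 = 1/1856 - 16038 = -29766527/1856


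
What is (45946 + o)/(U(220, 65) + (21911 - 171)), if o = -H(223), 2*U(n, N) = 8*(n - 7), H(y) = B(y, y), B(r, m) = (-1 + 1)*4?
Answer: 22973/11296 ≈ 2.0337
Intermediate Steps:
B(r, m) = 0 (B(r, m) = 0*4 = 0)
H(y) = 0
U(n, N) = -28 + 4*n (U(n, N) = (8*(n - 7))/2 = (8*(-7 + n))/2 = (-56 + 8*n)/2 = -28 + 4*n)
o = 0 (o = -1*0 = 0)
(45946 + o)/(U(220, 65) + (21911 - 171)) = (45946 + 0)/((-28 + 4*220) + (21911 - 171)) = 45946/((-28 + 880) + 21740) = 45946/(852 + 21740) = 45946/22592 = 45946*(1/22592) = 22973/11296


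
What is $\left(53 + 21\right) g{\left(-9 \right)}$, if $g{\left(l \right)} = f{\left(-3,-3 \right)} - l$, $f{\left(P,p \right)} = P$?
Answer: $444$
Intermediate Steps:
$g{\left(l \right)} = -3 - l$
$\left(53 + 21\right) g{\left(-9 \right)} = \left(53 + 21\right) \left(-3 - -9\right) = 74 \left(-3 + 9\right) = 74 \cdot 6 = 444$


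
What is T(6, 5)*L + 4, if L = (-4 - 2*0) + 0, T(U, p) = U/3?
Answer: -4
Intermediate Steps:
T(U, p) = U/3 (T(U, p) = U*(⅓) = U/3)
L = -4 (L = (-4 + 0) + 0 = -4 + 0 = -4)
T(6, 5)*L + 4 = ((⅓)*6)*(-4) + 4 = 2*(-4) + 4 = -8 + 4 = -4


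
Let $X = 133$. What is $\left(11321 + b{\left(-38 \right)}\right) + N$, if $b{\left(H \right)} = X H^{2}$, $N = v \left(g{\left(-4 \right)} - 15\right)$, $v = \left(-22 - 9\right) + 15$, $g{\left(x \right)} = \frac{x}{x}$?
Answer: $203597$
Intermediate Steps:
$g{\left(x \right)} = 1$
$v = -16$ ($v = -31 + 15 = -16$)
$N = 224$ ($N = - 16 \left(1 - 15\right) = \left(-16\right) \left(-14\right) = 224$)
$b{\left(H \right)} = 133 H^{2}$
$\left(11321 + b{\left(-38 \right)}\right) + N = \left(11321 + 133 \left(-38\right)^{2}\right) + 224 = \left(11321 + 133 \cdot 1444\right) + 224 = \left(11321 + 192052\right) + 224 = 203373 + 224 = 203597$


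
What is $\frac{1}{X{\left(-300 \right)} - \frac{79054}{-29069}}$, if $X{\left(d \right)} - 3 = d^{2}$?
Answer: $\frac{29069}{2616376261} \approx 1.111 \cdot 10^{-5}$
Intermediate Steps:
$X{\left(d \right)} = 3 + d^{2}$
$\frac{1}{X{\left(-300 \right)} - \frac{79054}{-29069}} = \frac{1}{\left(3 + \left(-300\right)^{2}\right) - \frac{79054}{-29069}} = \frac{1}{\left(3 + 90000\right) - - \frac{79054}{29069}} = \frac{1}{90003 + \frac{79054}{29069}} = \frac{1}{\frac{2616376261}{29069}} = \frac{29069}{2616376261}$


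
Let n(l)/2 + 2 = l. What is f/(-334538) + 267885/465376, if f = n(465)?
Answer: 44593386977/77842978144 ≈ 0.57286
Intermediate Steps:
n(l) = -4 + 2*l
f = 926 (f = -4 + 2*465 = -4 + 930 = 926)
f/(-334538) + 267885/465376 = 926/(-334538) + 267885/465376 = 926*(-1/334538) + 267885*(1/465376) = -463/167269 + 267885/465376 = 44593386977/77842978144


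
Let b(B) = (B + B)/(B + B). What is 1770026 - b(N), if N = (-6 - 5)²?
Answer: 1770025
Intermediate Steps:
N = 121 (N = (-11)² = 121)
b(B) = 1 (b(B) = (2*B)/((2*B)) = (2*B)*(1/(2*B)) = 1)
1770026 - b(N) = 1770026 - 1*1 = 1770026 - 1 = 1770025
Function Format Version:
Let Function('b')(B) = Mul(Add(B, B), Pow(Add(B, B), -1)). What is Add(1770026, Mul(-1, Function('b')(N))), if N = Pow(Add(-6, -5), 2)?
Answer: 1770025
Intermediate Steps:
N = 121 (N = Pow(-11, 2) = 121)
Function('b')(B) = 1 (Function('b')(B) = Mul(Mul(2, B), Pow(Mul(2, B), -1)) = Mul(Mul(2, B), Mul(Rational(1, 2), Pow(B, -1))) = 1)
Add(1770026, Mul(-1, Function('b')(N))) = Add(1770026, Mul(-1, 1)) = Add(1770026, -1) = 1770025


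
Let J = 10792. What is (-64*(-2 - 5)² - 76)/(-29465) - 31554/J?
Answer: -6303343/2239340 ≈ -2.8148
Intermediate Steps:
(-64*(-2 - 5)² - 76)/(-29465) - 31554/J = (-64*(-2 - 5)² - 76)/(-29465) - 31554/10792 = (-64*(-7)² - 76)*(-1/29465) - 31554*1/10792 = (-64*49 - 76)*(-1/29465) - 15777/5396 = (-3136 - 76)*(-1/29465) - 15777/5396 = -3212*(-1/29465) - 15777/5396 = 3212/29465 - 15777/5396 = -6303343/2239340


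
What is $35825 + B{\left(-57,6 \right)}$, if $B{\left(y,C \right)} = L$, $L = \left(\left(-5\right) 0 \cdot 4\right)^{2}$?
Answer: $35825$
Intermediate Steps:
$L = 0$ ($L = \left(0 \cdot 4\right)^{2} = 0^{2} = 0$)
$B{\left(y,C \right)} = 0$
$35825 + B{\left(-57,6 \right)} = 35825 + 0 = 35825$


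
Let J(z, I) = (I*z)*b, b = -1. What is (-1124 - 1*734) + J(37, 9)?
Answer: -2191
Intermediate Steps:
J(z, I) = -I*z (J(z, I) = (I*z)*(-1) = -I*z)
(-1124 - 1*734) + J(37, 9) = (-1124 - 1*734) - 1*9*37 = (-1124 - 734) - 333 = -1858 - 333 = -2191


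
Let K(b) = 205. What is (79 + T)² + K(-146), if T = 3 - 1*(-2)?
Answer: 7261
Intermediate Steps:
T = 5 (T = 3 + 2 = 5)
(79 + T)² + K(-146) = (79 + 5)² + 205 = 84² + 205 = 7056 + 205 = 7261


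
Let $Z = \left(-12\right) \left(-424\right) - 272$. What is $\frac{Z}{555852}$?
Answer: $\frac{1204}{138963} \approx 0.0086642$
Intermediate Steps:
$Z = 4816$ ($Z = 5088 - 272 = 4816$)
$\frac{Z}{555852} = \frac{4816}{555852} = 4816 \cdot \frac{1}{555852} = \frac{1204}{138963}$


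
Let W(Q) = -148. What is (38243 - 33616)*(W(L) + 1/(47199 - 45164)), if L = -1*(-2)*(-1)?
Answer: -1393555233/2035 ≈ -6.8479e+5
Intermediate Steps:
L = -2 (L = 2*(-1) = -2)
(38243 - 33616)*(W(L) + 1/(47199 - 45164)) = (38243 - 33616)*(-148 + 1/(47199 - 45164)) = 4627*(-148 + 1/2035) = 4627*(-301179/2035) = -1393555233/2035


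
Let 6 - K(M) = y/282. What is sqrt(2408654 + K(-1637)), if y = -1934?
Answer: sqrt(47886705807)/141 ≈ 1552.0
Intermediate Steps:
K(M) = 1813/141 (K(M) = 6 - (-1934)/282 = 6 - 1*(-967/141) = 6 + 967/141 = 1813/141)
sqrt(2408654 + K(-1637)) = sqrt(2408654 + 1813/141) = sqrt(339622027/141) = sqrt(47886705807)/141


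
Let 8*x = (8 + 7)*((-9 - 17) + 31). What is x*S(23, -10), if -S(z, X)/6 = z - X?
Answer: -7425/4 ≈ -1856.3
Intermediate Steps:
S(z, X) = -6*z + 6*X (S(z, X) = -6*(z - X) = -6*z + 6*X)
x = 75/8 (x = ((8 + 7)*((-9 - 17) + 31))/8 = (15*(-26 + 31))/8 = (15*5)/8 = (1/8)*75 = 75/8 ≈ 9.3750)
x*S(23, -10) = 75*(-6*23 + 6*(-10))/8 = 75*(-138 - 60)/8 = (75/8)*(-198) = -7425/4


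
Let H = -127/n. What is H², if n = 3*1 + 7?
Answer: 16129/100 ≈ 161.29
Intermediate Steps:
n = 10 (n = 3 + 7 = 10)
H = -127/10 ≈ -12.700
H² = (-127/10)² = 16129/100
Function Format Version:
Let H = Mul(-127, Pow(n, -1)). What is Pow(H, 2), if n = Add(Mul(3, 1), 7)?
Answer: Rational(16129, 100) ≈ 161.29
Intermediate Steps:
n = 10 (n = Add(3, 7) = 10)
H = Rational(-127, 10) (H = Mul(-127, Pow(10, -1)) = Mul(-127, Rational(1, 10)) = Rational(-127, 10) ≈ -12.700)
Pow(H, 2) = Pow(Rational(-127, 10), 2) = Rational(16129, 100)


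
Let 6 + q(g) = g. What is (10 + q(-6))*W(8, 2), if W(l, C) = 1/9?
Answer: -2/9 ≈ -0.22222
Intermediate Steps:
q(g) = -6 + g
W(l, C) = 1/9
(10 + q(-6))*W(8, 2) = (10 + (-6 - 6))*(1/9) = (10 - 12)*(1/9) = -2*1/9 = -2/9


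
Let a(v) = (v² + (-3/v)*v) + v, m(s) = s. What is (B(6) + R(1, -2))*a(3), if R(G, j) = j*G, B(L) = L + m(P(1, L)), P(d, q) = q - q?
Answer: 36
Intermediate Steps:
P(d, q) = 0
B(L) = L (B(L) = L + 0 = L)
R(G, j) = G*j
a(v) = -3 + v + v² (a(v) = (v² - 3) + v = (-3 + v²) + v = -3 + v + v²)
(B(6) + R(1, -2))*a(3) = (6 + 1*(-2))*(-3 + 3 + 3²) = (6 - 2)*(-3 + 3 + 9) = 4*9 = 36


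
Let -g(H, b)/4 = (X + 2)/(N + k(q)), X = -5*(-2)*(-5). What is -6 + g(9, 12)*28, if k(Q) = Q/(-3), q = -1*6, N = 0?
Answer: 2682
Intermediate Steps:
q = -6
k(Q) = -Q/3 (k(Q) = Q*(-1/3) = -Q/3)
X = -50 (X = 10*(-5) = -50)
g(H, b) = 96 (g(H, b) = -4*(-50 + 2)/(0 - 1/3*(-6)) = -(-192)/(0 + 2) = -(-192)/2 = -4*(-24) = 96)
-6 + g(9, 12)*28 = -6 + 96*28 = -6 + 2688 = 2682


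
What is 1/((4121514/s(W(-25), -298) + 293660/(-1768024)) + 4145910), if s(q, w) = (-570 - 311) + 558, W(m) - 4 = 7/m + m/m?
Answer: 8398114/34710662600203 ≈ 2.4195e-7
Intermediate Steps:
W(m) = 5 + 7/m (W(m) = 4 + (7/m + m/m) = 4 + (7/m + 1) = 4 + (1 + 7/m) = 5 + 7/m)
s(q, w) = -323 (s(q, w) = -881 + 558 = -323)
1/((4121514/s(W(-25), -298) + 293660/(-1768024)) + 4145910) = 1/((4121514/(-323) + 293660/(-1768024)) + 4145910) = 1/((4121514*(-1/323) + 293660*(-1/1768024)) + 4145910) = 1/((-242442/19 - 73415/442006) + 4145910) = 1/(-107162213537/8398114 + 4145910) = 1/(34710662600203/8398114) = 8398114/34710662600203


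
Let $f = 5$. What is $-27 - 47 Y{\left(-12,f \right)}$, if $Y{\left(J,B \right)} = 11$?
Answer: $-544$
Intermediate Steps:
$-27 - 47 Y{\left(-12,f \right)} = -27 - 517 = -544$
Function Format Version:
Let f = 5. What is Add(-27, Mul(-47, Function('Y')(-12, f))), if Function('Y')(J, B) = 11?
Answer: -544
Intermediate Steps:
Add(-27, Mul(-47, Function('Y')(-12, f))) = Add(-27, Mul(-47, 11)) = Add(-27, -517) = -544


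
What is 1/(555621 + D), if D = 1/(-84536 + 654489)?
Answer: 569953/316677855814 ≈ 1.7998e-6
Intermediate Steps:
D = 1/569953 ≈ 1.7545e-6
1/(555621 + D) = 1/(555621 + 1/569953) = 1/(316677855814/569953) = 569953/316677855814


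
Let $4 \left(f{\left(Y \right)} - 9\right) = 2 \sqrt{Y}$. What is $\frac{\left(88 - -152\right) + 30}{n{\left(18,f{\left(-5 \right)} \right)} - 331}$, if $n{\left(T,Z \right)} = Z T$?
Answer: $- \frac{22815}{14483} - \frac{1215 i \sqrt{5}}{14483} \approx -1.5753 - 0.18759 i$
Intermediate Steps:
$f{\left(Y \right)} = 9 + \frac{\sqrt{Y}}{2}$ ($f{\left(Y \right)} = 9 + \frac{2 \sqrt{Y}}{4} = 9 + \frac{\sqrt{Y}}{2}$)
$n{\left(T,Z \right)} = T Z$
$\frac{\left(88 - -152\right) + 30}{n{\left(18,f{\left(-5 \right)} \right)} - 331} = \frac{\left(88 - -152\right) + 30}{18 \left(9 + \frac{\sqrt{-5}}{2}\right) - 331} = \frac{\left(88 + 152\right) + 30}{18 \left(9 + \frac{i \sqrt{5}}{2}\right) - 331} = \frac{240 + 30}{18 \left(9 + \frac{i \sqrt{5}}{2}\right) - 331} = \frac{270}{\left(162 + 9 i \sqrt{5}\right) - 331} = \frac{270}{-169 + 9 i \sqrt{5}}$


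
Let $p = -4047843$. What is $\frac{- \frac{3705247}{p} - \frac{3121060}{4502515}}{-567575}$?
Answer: $- \frac{32394954581}{82754586450453387} \approx -3.9146 \cdot 10^{-7}$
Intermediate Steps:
$\frac{- \frac{3705247}{p} - \frac{3121060}{4502515}}{-567575} = \frac{- \frac{3705247}{-4047843} - \frac{3121060}{4502515}}{-567575} = \left(\left(-3705247\right) \left(- \frac{1}{4047843}\right) - \frac{624212}{900503}\right) \left(- \frac{1}{567575}\right) = \left(\frac{3705247}{4047843} - \frac{624212}{900503}\right) \left(- \frac{1}{567575}\right) = \frac{809873864525}{3645094765029} \left(- \frac{1}{567575}\right) = - \frac{32394954581}{82754586450453387}$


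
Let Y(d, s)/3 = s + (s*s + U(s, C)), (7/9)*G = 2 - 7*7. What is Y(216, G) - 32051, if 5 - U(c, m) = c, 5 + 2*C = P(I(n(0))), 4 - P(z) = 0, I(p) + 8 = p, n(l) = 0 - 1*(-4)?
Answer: -1032977/49 ≈ -21081.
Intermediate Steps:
n(l) = 4 (n(l) = 0 + 4 = 4)
G = -423/7 (G = 9*(2 - 7*7)/7 = 9*(2 - 49)/7 = (9/7)*(-47) = -423/7 ≈ -60.429)
I(p) = -8 + p
P(z) = 4 (P(z) = 4 - 1*0 = 4 + 0 = 4)
C = -½ (C = -5/2 + (½)*4 = -5/2 + 2 = -½ ≈ -0.50000)
U(c, m) = 5 - c
Y(d, s) = 15 + 3*s² (Y(d, s) = 3*(s + (s*s + (5 - s))) = 3*(s + (s² + (5 - s))) = 3*(s + (5 + s² - s)) = 3*(5 + s²) = 15 + 3*s²)
Y(216, G) - 32051 = (15 + 3*(-423/7)²) - 32051 = (15 + 3*(178929/49)) - 32051 = (15 + 536787/49) - 32051 = 537522/49 - 32051 = -1032977/49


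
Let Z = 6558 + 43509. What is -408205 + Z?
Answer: -358138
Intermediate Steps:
Z = 50067
-408205 + Z = -408205 + 50067 = -358138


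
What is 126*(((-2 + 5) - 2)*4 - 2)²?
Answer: 504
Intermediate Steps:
126*(((-2 + 5) - 2)*4 - 2)² = 126*((3 - 2)*4 - 2)² = 126*(1*4 - 2)² = 126*(4 - 2)² = 126*2² = 126*4 = 504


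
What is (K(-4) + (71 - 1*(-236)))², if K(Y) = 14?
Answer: 103041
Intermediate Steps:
(K(-4) + (71 - 1*(-236)))² = (14 + (71 - 1*(-236)))² = (14 + (71 + 236))² = (14 + 307)² = 321² = 103041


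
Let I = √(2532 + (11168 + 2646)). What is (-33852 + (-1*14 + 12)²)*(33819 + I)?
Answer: -1144705512 - 33848*√16346 ≈ -1.1490e+9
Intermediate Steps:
I = √16346 (I = √(2532 + 13814) = √16346 ≈ 127.85)
(-33852 + (-1*14 + 12)²)*(33819 + I) = (-33852 + (-1*14 + 12)²)*(33819 + √16346) = (-33852 + (-14 + 12)²)*(33819 + √16346) = (-33852 + (-2)²)*(33819 + √16346) = (-33852 + 4)*(33819 + √16346) = -33848*(33819 + √16346) = -1144705512 - 33848*√16346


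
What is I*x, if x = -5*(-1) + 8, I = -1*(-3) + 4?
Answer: 91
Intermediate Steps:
I = 7 (I = 3 + 4 = 7)
x = 13 (x = 5 + 8 = 13)
I*x = 7*13 = 91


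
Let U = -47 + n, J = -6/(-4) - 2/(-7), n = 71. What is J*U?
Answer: 300/7 ≈ 42.857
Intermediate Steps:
J = 25/14 (J = -6*(-1/4) - 2*(-1/7) = 3/2 + 2/7 = 25/14 ≈ 1.7857)
U = 24 (U = -47 + 71 = 24)
J*U = (25/14)*24 = 300/7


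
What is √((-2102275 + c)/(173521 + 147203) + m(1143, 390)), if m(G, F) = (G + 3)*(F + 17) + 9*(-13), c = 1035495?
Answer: √333094453949590/26727 ≈ 682.86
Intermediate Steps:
m(G, F) = -117 + (3 + G)*(17 + F) (m(G, F) = (3 + G)*(17 + F) - 117 = -117 + (3 + G)*(17 + F))
√((-2102275 + c)/(173521 + 147203) + m(1143, 390)) = √((-2102275 + 1035495)/(173521 + 147203) + (-66 + 3*390 + 17*1143 + 390*1143)) = √(-1066780/320724 + (-66 + 1170 + 19431 + 445770)) = √(-1066780*1/320724 + 466305) = √(-266695/80181 + 466305) = √(37388534510/80181) = √333094453949590/26727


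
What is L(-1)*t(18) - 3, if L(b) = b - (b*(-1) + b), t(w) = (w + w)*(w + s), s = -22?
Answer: 141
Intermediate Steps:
t(w) = 2*w*(-22 + w) (t(w) = (w + w)*(w - 22) = (2*w)*(-22 + w) = 2*w*(-22 + w))
L(b) = b (L(b) = b - (-b + b) = b - 1*0 = b + 0 = b)
L(-1)*t(18) - 3 = -2*18*(-22 + 18) - 3 = -2*18*(-4) - 3 = -1*(-144) - 3 = 144 - 3 = 141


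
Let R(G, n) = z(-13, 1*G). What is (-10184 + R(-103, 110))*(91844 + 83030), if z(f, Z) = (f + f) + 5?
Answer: -1784589170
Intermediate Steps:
z(f, Z) = 5 + 2*f (z(f, Z) = 2*f + 5 = 5 + 2*f)
R(G, n) = -21 (R(G, n) = 5 + 2*(-13) = 5 - 26 = -21)
(-10184 + R(-103, 110))*(91844 + 83030) = (-10184 - 21)*(91844 + 83030) = -10205*174874 = -1784589170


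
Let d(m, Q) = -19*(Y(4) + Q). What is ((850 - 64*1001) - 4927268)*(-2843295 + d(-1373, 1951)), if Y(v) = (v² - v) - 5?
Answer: 14375068429554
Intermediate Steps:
Y(v) = -5 + v² - v
d(m, Q) = -133 - 19*Q (d(m, Q) = -19*((-5 + 4² - 1*4) + Q) = -19*((-5 + 16 - 4) + Q) = -19*(7 + Q) = -133 - 19*Q)
((850 - 64*1001) - 4927268)*(-2843295 + d(-1373, 1951)) = ((850 - 64*1001) - 4927268)*(-2843295 + (-133 - 19*1951)) = ((850 - 64064) - 4927268)*(-2843295 + (-133 - 37069)) = (-63214 - 4927268)*(-2843295 - 37202) = -4990482*(-2880497) = 14375068429554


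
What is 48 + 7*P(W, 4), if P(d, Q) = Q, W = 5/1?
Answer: 76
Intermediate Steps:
W = 5 (W = 5*1 = 5)
48 + 7*P(W, 4) = 48 + 7*4 = 48 + 28 = 76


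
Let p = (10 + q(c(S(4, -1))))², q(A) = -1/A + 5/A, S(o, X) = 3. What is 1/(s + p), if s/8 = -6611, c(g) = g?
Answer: -9/474836 ≈ -1.8954e-5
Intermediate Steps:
s = -52888 (s = 8*(-6611) = -52888)
q(A) = 4/A
p = 1156/9 (p = (10 + 4/3)² = (34/3)² = 1156/9 ≈ 128.44)
1/(s + p) = 1/(-52888 + 1156/9) = 1/(-474836/9) = -9/474836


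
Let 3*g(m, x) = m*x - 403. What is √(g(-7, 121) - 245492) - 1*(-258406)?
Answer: 258406 + I*√2213178/3 ≈ 2.5841e+5 + 495.89*I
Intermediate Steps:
g(m, x) = -403/3 + m*x/3 (g(m, x) = (m*x - 403)/3 = (-403 + m*x)/3 = -403/3 + m*x/3)
√(g(-7, 121) - 245492) - 1*(-258406) = √((-403/3 + (⅓)*(-7)*121) - 245492) - 1*(-258406) = √((-403/3 - 847/3) - 245492) + 258406 = √(-1250/3 - 245492) + 258406 = √(-737726/3) + 258406 = I*√2213178/3 + 258406 = 258406 + I*√2213178/3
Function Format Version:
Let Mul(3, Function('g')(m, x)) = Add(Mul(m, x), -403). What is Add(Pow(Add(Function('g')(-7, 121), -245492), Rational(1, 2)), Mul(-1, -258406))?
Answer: Add(258406, Mul(Rational(1, 3), I, Pow(2213178, Rational(1, 2)))) ≈ Add(2.5841e+5, Mul(495.89, I))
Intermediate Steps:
Function('g')(m, x) = Add(Rational(-403, 3), Mul(Rational(1, 3), m, x)) (Function('g')(m, x) = Mul(Rational(1, 3), Add(Mul(m, x), -403)) = Mul(Rational(1, 3), Add(-403, Mul(m, x))) = Add(Rational(-403, 3), Mul(Rational(1, 3), m, x)))
Add(Pow(Add(Function('g')(-7, 121), -245492), Rational(1, 2)), Mul(-1, -258406)) = Add(Pow(Add(Add(Rational(-403, 3), Mul(Rational(1, 3), -7, 121)), -245492), Rational(1, 2)), Mul(-1, -258406)) = Add(Pow(Add(Add(Rational(-403, 3), Rational(-847, 3)), -245492), Rational(1, 2)), 258406) = Add(Pow(Add(Rational(-1250, 3), -245492), Rational(1, 2)), 258406) = Add(Pow(Rational(-737726, 3), Rational(1, 2)), 258406) = Add(Mul(Rational(1, 3), I, Pow(2213178, Rational(1, 2))), 258406) = Add(258406, Mul(Rational(1, 3), I, Pow(2213178, Rational(1, 2))))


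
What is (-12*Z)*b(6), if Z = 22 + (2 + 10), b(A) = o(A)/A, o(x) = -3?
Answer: 204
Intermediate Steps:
b(A) = -3/A
Z = 34 (Z = 22 + 12 = 34)
(-12*Z)*b(6) = (-12*34)*(-3/6) = -(-1224)/6 = -408*(-½) = 204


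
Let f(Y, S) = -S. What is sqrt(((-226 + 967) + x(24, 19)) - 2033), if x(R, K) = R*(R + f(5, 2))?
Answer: 2*I*sqrt(191) ≈ 27.641*I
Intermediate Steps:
x(R, K) = R*(-2 + R) (x(R, K) = R*(R - 1*2) = R*(R - 2) = R*(-2 + R))
sqrt(((-226 + 967) + x(24, 19)) - 2033) = sqrt(((-226 + 967) + 24*(-2 + 24)) - 2033) = sqrt((741 + 24*22) - 2033) = sqrt((741 + 528) - 2033) = sqrt(1269 - 2033) = sqrt(-764) = 2*I*sqrt(191)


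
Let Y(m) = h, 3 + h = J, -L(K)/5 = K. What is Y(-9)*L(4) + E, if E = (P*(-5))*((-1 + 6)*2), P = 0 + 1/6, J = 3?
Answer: -25/3 ≈ -8.3333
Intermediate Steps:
L(K) = -5*K
h = 0 (h = -3 + 3 = 0)
Y(m) = 0
P = 1/6 (P = 0 + 1/6 = 1/6 ≈ 0.16667)
E = -25/3 (E = ((1/6)*(-5))*((-1 + 6)*2) = -25*2/6 = -5/6*10 = -25/3 ≈ -8.3333)
Y(-9)*L(4) + E = 0*(-5*4) - 25/3 = 0*(-20) - 25/3 = 0 - 25/3 = -25/3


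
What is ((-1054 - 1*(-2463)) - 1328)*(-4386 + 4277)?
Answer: -8829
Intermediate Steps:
((-1054 - 1*(-2463)) - 1328)*(-4386 + 4277) = ((-1054 + 2463) - 1328)*(-109) = (1409 - 1328)*(-109) = 81*(-109) = -8829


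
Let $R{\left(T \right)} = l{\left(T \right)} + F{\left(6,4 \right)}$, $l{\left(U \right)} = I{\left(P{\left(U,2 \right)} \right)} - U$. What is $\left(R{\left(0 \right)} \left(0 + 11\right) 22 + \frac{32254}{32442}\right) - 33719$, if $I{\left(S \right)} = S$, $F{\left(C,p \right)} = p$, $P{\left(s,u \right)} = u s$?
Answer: $- \frac{531237844}{16221} \approx -32750.0$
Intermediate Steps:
$P{\left(s,u \right)} = s u$
$l{\left(U \right)} = U$ ($l{\left(U \right)} = U 2 - U = 2 U - U = U$)
$R{\left(T \right)} = 4 + T$ ($R{\left(T \right)} = T + 4 = 4 + T$)
$\left(R{\left(0 \right)} \left(0 + 11\right) 22 + \frac{32254}{32442}\right) - 33719 = \left(\left(4 + 0\right) \left(0 + 11\right) 22 + \frac{32254}{32442}\right) - 33719 = \left(4 \cdot 11 \cdot 22 + 32254 \cdot \frac{1}{32442}\right) - 33719 = \left(44 \cdot 22 + \frac{16127}{16221}\right) - 33719 = \left(968 + \frac{16127}{16221}\right) - 33719 = \frac{15718055}{16221} - 33719 = - \frac{531237844}{16221}$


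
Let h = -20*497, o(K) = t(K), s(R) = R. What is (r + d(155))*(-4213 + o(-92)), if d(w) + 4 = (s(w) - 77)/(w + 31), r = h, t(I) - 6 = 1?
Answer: 1296503706/31 ≈ 4.1823e+7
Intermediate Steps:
t(I) = 7 (t(I) = 6 + 1 = 7)
o(K) = 7
h = -9940
r = -9940
d(w) = -4 + (-77 + w)/(31 + w) (d(w) = -4 + (w - 77)/(w + 31) = -4 + (-77 + w)/(31 + w))
(r + d(155))*(-4213 + o(-92)) = (-9940 + 3*(-67 - 1*155)/(31 + 155))*(-4213 + 7) = (-9940 + 3*(-67 - 155)/186)*(-4206) = (-9940 + 3*(1/186)*(-222))*(-4206) = (-9940 - 111/31)*(-4206) = -308251/31*(-4206) = 1296503706/31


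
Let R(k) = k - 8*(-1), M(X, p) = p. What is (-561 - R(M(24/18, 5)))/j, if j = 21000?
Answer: -41/1500 ≈ -0.027333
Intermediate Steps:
R(k) = 8 + k (R(k) = k + 8 = 8 + k)
(-561 - R(M(24/18, 5)))/j = (-561 - (8 + 5))/21000 = (-561 - 1*13)*(1/21000) = (-561 - 13)*(1/21000) = -574*1/21000 = -41/1500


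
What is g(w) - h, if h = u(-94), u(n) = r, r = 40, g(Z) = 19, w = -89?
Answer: -21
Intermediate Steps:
u(n) = 40
h = 40
g(w) - h = 19 - 1*40 = 19 - 40 = -21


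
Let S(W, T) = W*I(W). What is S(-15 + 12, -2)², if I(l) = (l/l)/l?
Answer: 1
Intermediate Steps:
I(l) = 1/l
S(W, T) = 1 (S(W, T) = W/W = 1)
S(-15 + 12, -2)² = 1² = 1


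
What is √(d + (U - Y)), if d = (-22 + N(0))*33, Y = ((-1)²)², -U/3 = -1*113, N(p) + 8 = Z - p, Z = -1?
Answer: I*√685 ≈ 26.173*I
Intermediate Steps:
N(p) = -9 - p (N(p) = -8 + (-1 - p) = -9 - p)
U = 339 (U = -(-3)*113 = -3*(-113) = 339)
Y = 1 (Y = 1² = 1)
d = -1023 (d = (-22 + (-9 - 1*0))*33 = (-22 + (-9 + 0))*33 = (-22 - 9)*33 = -31*33 = -1023)
√(d + (U - Y)) = √(-1023 + (339 - 1*1)) = √(-1023 + (339 - 1)) = √(-1023 + 338) = √(-685) = I*√685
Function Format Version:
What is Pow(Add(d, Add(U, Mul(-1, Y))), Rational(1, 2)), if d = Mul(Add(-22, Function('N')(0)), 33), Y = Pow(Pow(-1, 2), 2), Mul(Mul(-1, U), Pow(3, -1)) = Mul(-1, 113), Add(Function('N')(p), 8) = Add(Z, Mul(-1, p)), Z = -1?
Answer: Mul(I, Pow(685, Rational(1, 2))) ≈ Mul(26.173, I)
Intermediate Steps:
Function('N')(p) = Add(-9, Mul(-1, p)) (Function('N')(p) = Add(-8, Add(-1, Mul(-1, p))) = Add(-9, Mul(-1, p)))
U = 339 (U = Mul(-3, Mul(-1, 113)) = Mul(-3, -113) = 339)
Y = 1 (Y = Pow(1, 2) = 1)
d = -1023 (d = Mul(Add(-22, Add(-9, Mul(-1, 0))), 33) = Mul(Add(-22, Add(-9, 0)), 33) = Mul(Add(-22, -9), 33) = Mul(-31, 33) = -1023)
Pow(Add(d, Add(U, Mul(-1, Y))), Rational(1, 2)) = Pow(Add(-1023, Add(339, Mul(-1, 1))), Rational(1, 2)) = Pow(Add(-1023, Add(339, -1)), Rational(1, 2)) = Pow(Add(-1023, 338), Rational(1, 2)) = Pow(-685, Rational(1, 2)) = Mul(I, Pow(685, Rational(1, 2)))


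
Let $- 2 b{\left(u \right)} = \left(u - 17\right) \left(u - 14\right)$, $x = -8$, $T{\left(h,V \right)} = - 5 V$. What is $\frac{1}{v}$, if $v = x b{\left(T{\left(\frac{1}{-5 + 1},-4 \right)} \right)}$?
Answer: $\frac{1}{72} \approx 0.013889$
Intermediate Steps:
$b{\left(u \right)} = - \frac{\left(-17 + u\right) \left(-14 + u\right)}{2}$ ($b{\left(u \right)} = - \frac{\left(u - 17\right) \left(u - 14\right)}{2} = - \frac{\left(-17 + u\right) \left(-14 + u\right)}{2}$)
$v = 72$ ($v = - 8 \left(-119 - \frac{\left(\left(-5\right) \left(-4\right)\right)^{2}}{2} + \frac{31 \left(\left(-5\right) \left(-4\right)\right)}{2}\right) = - 8 \left(-119 - \frac{20^{2}}{2} + \frac{31}{2} \cdot 20\right) = - 8 \left(-119 - 200 + 310\right) = \left(-8\right) \left(-9\right) = 72$)
$\frac{1}{v} = \frac{1}{72}$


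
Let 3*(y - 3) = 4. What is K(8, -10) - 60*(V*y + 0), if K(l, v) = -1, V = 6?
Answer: -1561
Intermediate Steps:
y = 13/3 (y = 3 + (⅓)*4 = 3 + 4/3 = 13/3 ≈ 4.3333)
K(8, -10) - 60*(V*y + 0) = -1 - 60*(6*(13/3) + 0) = -1 - 60*(26 + 0) = -1 - 60*26 = -1 - 1560 = -1561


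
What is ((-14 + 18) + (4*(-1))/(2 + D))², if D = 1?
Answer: 64/9 ≈ 7.1111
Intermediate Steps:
((-14 + 18) + (4*(-1))/(2 + D))² = ((-14 + 18) + (4*(-1))/(2 + 1))² = (4 - 4/3)² = (8/3)² = 64/9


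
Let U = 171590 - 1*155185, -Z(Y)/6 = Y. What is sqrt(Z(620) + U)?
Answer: sqrt(12685) ≈ 112.63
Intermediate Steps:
Z(Y) = -6*Y
U = 16405 (U = 171590 - 155185 = 16405)
sqrt(Z(620) + U) = sqrt(-6*620 + 16405) = sqrt(-3720 + 16405) = sqrt(12685)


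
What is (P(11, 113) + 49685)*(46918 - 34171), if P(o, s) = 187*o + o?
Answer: 659695491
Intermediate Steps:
P(o, s) = 188*o
(P(11, 113) + 49685)*(46918 - 34171) = (188*11 + 49685)*(46918 - 34171) = (2068 + 49685)*12747 = 51753*12747 = 659695491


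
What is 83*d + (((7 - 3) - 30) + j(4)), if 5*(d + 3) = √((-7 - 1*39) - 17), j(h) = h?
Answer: -271 + 249*I*√7/5 ≈ -271.0 + 131.76*I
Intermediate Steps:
d = -3 + 3*I*√7/5 (d = -3 + √((-7 - 1*39) - 17)/5 = -3 + √((-7 - 39) - 17)/5 = -3 + √(-46 - 17)/5 = -3 + √(-63)/5 = -3 + (3*I*√7)/5 = -3 + 3*I*√7/5 ≈ -3.0 + 1.5875*I)
83*d + (((7 - 3) - 30) + j(4)) = 83*(-3 + 3*I*√7/5) + (((7 - 3) - 30) + 4) = (-249 + 249*I*√7/5) + ((4 - 30) + 4) = (-249 + 249*I*√7/5) + (-26 + 4) = (-249 + 249*I*√7/5) - 22 = -271 + 249*I*√7/5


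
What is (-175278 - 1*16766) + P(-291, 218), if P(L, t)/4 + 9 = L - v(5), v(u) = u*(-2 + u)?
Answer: -193304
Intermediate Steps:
P(L, t) = -96 + 4*L (P(L, t) = -36 + 4*(L - 5*(-2 + 5)) = -36 + 4*(L - 5*3) = -36 + 4*(L - 1*15) = -36 + 4*(L - 15) = -36 + 4*(-15 + L) = -36 + (-60 + 4*L) = -96 + 4*L)
(-175278 - 1*16766) + P(-291, 218) = (-175278 - 1*16766) + (-96 + 4*(-291)) = (-175278 - 16766) + (-96 - 1164) = -192044 - 1260 = -193304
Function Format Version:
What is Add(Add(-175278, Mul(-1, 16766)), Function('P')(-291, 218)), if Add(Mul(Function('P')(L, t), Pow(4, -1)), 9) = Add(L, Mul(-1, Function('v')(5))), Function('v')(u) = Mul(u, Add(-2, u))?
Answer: -193304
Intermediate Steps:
Function('P')(L, t) = Add(-96, Mul(4, L)) (Function('P')(L, t) = Add(-36, Mul(4, Add(L, Mul(-1, Mul(5, Add(-2, 5)))))) = Add(-36, Mul(4, Add(L, Mul(-1, Mul(5, 3))))) = Add(-36, Mul(4, Add(L, Mul(-1, 15)))) = Add(-36, Mul(4, Add(L, -15))) = Add(-36, Mul(4, Add(-15, L))) = Add(-36, Add(-60, Mul(4, L))) = Add(-96, Mul(4, L)))
Add(Add(-175278, Mul(-1, 16766)), Function('P')(-291, 218)) = Add(Add(-175278, Mul(-1, 16766)), Add(-96, Mul(4, -291))) = Add(Add(-175278, -16766), Add(-96, -1164)) = Add(-192044, -1260) = -193304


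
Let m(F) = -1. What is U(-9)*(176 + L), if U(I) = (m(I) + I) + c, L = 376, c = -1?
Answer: -6072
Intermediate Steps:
U(I) = -2 + I (U(I) = (-1 + I) - 1 = -2 + I)
U(-9)*(176 + L) = (-2 - 9)*(176 + 376) = -11*552 = -6072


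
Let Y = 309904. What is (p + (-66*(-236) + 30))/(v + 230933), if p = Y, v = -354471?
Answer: -162755/61769 ≈ -2.6349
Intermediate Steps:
p = 309904
(p + (-66*(-236) + 30))/(v + 230933) = (309904 + (-66*(-236) + 30))/(-354471 + 230933) = (309904 + (15576 + 30))/(-123538) = (309904 + 15606)*(-1/123538) = 325510*(-1/123538) = -162755/61769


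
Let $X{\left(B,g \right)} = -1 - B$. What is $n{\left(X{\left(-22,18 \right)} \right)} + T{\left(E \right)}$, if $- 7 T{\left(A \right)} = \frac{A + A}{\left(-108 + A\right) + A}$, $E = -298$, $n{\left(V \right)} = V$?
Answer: $\frac{25723}{1232} \approx 20.879$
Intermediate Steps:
$T{\left(A \right)} = - \frac{2 A}{7 \left(-108 + 2 A\right)}$ ($T{\left(A \right)} = - \frac{\left(A + A\right) \frac{1}{\left(-108 + A\right) + A}}{7} = - \frac{2 A \frac{1}{-108 + 2 A}}{7} = - \frac{2 A}{7 \left(-108 + 2 A\right)}$)
$n{\left(X{\left(-22,18 \right)} \right)} + T{\left(E \right)} = \left(-1 - -22\right) - - \frac{298}{-378 + 7 \left(-298\right)} = \left(-1 + 22\right) - - \frac{298}{-378 - 2086} = 21 - - \frac{298}{-2464} = 21 - \left(-298\right) \left(- \frac{1}{2464}\right) = 21 - \frac{149}{1232} = \frac{25723}{1232}$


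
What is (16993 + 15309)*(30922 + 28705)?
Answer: 1926071354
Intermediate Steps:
(16993 + 15309)*(30922 + 28705) = 32302*59627 = 1926071354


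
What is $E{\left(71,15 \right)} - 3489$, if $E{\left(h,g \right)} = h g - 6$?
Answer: $-2430$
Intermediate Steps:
$E{\left(h,g \right)} = -6 + g h$ ($E{\left(h,g \right)} = g h - 6 = -6 + g h$)
$E{\left(71,15 \right)} - 3489 = \left(-6 + 15 \cdot 71\right) - 3489 = \left(-6 + 1065\right) - 3489 = 1059 - 3489 = -2430$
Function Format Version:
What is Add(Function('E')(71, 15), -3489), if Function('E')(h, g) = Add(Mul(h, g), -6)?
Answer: -2430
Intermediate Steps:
Function('E')(h, g) = Add(-6, Mul(g, h)) (Function('E')(h, g) = Add(Mul(g, h), -6) = Add(-6, Mul(g, h)))
Add(Function('E')(71, 15), -3489) = Add(Add(-6, Mul(15, 71)), -3489) = Add(Add(-6, 1065), -3489) = Add(1059, -3489) = -2430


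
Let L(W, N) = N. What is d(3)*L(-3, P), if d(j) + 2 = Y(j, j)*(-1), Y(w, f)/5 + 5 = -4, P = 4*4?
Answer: 688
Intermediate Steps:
P = 16
Y(w, f) = -45 (Y(w, f) = -25 + 5*(-4) = -25 - 20 = -45)
d(j) = 43 (d(j) = -2 - 45*(-1) = -2 + 45 = 43)
d(3)*L(-3, P) = 43*16 = 688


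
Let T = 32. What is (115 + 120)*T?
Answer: 7520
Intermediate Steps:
(115 + 120)*T = (115 + 120)*32 = 235*32 = 7520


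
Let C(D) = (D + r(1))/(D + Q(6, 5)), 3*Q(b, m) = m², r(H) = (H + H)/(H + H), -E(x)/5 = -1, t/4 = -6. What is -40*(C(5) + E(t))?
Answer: -218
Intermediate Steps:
t = -24 (t = 4*(-6) = -24)
E(x) = 5 (E(x) = -5*(-1) = 5)
r(H) = 1 (r(H) = (2*H)/((2*H)) = (2*H)*(1/(2*H)) = 1)
Q(b, m) = m²/3
C(D) = (1 + D)/(25/3 + D) (C(D) = (D + 1)/(D + (⅓)*5²) = (1 + D)/(D + (⅓)*25) = (1 + D)/(D + 25/3) = (1 + D)/(25/3 + D))
-40*(C(5) + E(t)) = -40*(3*(1 + 5)/(25 + 3*5) + 5) = -40*(3*6/(25 + 15) + 5) = -40*(3*6/40 + 5) = -40*(3*(1/40)*6 + 5) = -40*(9/20 + 5) = -40*109/20 = -218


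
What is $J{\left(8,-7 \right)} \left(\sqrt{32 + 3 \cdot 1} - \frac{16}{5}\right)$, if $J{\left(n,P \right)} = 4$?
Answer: $- \frac{64}{5} + 4 \sqrt{35} \approx 10.864$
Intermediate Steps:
$J{\left(8,-7 \right)} \left(\sqrt{32 + 3 \cdot 1} - \frac{16}{5}\right) = 4 \left(\sqrt{32 + 3 \cdot 1} - \frac{16}{5}\right) = 4 \left(\sqrt{32 + 3} - \frac{16}{5}\right) = 4 \left(\sqrt{35} - \frac{16}{5}\right) = 4 \left(- \frac{16}{5} + \sqrt{35}\right) = - \frac{64}{5} + 4 \sqrt{35}$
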